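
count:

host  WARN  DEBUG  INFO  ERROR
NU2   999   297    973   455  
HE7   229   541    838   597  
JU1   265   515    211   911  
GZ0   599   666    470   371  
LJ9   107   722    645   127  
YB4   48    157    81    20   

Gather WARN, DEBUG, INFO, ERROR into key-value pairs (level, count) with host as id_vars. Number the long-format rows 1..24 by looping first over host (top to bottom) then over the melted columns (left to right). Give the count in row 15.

470

24 rows total (6 × 4). Row 15: index ⌊(15-1)/4⌋ = 3 into host → GZ0; (15-1) mod 4 = 2 into the melted columns → INFO.
So row 15 is (GZ0, INFO, 470); count = 470.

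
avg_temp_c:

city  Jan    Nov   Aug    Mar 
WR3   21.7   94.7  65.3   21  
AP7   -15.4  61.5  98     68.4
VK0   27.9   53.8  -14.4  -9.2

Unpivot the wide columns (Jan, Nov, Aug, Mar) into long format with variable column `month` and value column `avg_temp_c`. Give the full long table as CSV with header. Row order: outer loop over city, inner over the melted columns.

city,month,avg_temp_c
WR3,Jan,21.7
WR3,Nov,94.7
WR3,Aug,65.3
WR3,Mar,21
AP7,Jan,-15.4
AP7,Nov,61.5
AP7,Aug,98
AP7,Mar,68.4
VK0,Jan,27.9
VK0,Nov,53.8
VK0,Aug,-14.4
VK0,Mar,-9.2

Each (city, column) pair becomes one row: 3 × 4 = 12 rows.
For example, (WR3, Jan) → avg_temp_c=21.7.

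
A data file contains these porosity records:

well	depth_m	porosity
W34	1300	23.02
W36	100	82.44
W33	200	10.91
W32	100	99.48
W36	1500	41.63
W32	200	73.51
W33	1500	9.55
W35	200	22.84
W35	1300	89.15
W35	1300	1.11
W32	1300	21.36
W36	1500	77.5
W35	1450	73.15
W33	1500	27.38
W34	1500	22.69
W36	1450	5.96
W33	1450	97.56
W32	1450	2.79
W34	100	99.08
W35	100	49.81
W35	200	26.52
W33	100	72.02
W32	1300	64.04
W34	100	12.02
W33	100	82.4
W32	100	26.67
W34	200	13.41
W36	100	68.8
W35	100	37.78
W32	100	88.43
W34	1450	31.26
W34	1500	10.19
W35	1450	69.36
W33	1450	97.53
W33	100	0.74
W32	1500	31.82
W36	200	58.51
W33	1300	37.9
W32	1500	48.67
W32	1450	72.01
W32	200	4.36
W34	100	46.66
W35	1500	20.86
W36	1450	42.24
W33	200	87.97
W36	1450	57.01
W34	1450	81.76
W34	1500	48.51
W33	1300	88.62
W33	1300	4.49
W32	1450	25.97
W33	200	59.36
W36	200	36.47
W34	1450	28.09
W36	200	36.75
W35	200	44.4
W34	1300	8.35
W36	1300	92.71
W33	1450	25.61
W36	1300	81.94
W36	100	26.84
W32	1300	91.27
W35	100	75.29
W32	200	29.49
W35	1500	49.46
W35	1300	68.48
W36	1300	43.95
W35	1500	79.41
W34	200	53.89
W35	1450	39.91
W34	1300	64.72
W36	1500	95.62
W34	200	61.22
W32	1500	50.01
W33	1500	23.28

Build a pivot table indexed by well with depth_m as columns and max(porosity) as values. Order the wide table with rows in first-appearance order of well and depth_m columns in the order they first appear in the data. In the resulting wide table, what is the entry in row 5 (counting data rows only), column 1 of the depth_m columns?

89.15

With rows in first-appearance order of well, row 5 is well=W35. depth_m columns in first-appearance order: 1300, 100, 200, 1500, 1450; column 1 is 1300.
Long rows with well=W35, depth_m=1300: max(89.15, 1.11, 68.48) = 89.15.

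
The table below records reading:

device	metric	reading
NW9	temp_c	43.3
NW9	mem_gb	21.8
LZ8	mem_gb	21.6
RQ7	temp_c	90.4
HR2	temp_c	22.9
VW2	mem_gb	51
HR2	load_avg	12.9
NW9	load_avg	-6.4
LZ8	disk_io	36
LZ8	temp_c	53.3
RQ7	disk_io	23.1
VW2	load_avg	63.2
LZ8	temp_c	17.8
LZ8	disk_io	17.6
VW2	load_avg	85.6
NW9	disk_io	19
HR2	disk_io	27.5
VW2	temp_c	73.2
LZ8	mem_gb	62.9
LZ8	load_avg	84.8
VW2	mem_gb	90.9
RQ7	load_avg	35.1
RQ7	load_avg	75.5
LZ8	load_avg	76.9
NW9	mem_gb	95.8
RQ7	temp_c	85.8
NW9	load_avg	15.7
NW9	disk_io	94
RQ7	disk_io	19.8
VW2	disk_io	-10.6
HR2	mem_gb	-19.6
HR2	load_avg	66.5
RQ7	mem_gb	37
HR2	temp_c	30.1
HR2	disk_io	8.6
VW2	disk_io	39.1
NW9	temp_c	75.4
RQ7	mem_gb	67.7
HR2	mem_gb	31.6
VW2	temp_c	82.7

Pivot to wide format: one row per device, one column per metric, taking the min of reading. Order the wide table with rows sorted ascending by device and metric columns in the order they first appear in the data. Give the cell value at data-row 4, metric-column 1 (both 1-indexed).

With rows sorted ascending by device, row 4 is device=RQ7. metric columns in first-appearance order: temp_c, mem_gb, load_avg, disk_io; column 1 is temp_c.
Long rows with device=RQ7, metric=temp_c: min(90.4, 85.8) = 85.8.

85.8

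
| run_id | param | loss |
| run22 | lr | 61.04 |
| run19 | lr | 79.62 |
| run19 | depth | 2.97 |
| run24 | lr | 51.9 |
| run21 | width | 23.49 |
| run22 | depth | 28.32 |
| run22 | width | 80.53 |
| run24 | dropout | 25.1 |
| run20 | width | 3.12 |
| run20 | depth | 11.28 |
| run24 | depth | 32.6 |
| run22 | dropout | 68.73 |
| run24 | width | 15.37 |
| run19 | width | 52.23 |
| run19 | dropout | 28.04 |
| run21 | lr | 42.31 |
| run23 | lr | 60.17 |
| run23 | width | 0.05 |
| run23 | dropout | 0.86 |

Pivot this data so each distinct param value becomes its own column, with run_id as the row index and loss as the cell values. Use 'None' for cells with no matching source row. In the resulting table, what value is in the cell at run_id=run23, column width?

0.05

The long row with run_id=run23, param=width has loss=0.05.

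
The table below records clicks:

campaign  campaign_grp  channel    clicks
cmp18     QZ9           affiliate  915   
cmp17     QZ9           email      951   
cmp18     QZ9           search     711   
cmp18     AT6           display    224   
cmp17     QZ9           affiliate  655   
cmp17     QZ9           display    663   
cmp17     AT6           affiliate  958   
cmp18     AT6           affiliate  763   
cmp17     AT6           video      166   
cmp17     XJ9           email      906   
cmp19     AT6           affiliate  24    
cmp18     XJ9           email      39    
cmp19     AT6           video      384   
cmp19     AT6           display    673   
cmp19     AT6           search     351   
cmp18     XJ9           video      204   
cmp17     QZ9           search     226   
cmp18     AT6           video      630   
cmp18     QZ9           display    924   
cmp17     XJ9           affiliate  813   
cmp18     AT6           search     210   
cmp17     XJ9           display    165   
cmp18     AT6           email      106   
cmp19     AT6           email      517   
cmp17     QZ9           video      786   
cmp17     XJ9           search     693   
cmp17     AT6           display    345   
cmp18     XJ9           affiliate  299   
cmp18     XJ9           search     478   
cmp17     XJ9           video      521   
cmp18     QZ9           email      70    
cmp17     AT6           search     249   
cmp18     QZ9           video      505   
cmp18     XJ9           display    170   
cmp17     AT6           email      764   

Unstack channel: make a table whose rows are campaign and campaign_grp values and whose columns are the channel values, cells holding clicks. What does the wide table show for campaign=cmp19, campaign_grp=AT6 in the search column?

351

Wide layout: rows indexed by campaign and campaign_grp, columns are the 5 distinct channel values (affiliate, email, search, display, video).
Cell (campaign=cmp19, campaign_grp=AT6, channel=search) draws from the long row where campaign=cmp19, campaign_grp=AT6 and channel=search, which has clicks=351.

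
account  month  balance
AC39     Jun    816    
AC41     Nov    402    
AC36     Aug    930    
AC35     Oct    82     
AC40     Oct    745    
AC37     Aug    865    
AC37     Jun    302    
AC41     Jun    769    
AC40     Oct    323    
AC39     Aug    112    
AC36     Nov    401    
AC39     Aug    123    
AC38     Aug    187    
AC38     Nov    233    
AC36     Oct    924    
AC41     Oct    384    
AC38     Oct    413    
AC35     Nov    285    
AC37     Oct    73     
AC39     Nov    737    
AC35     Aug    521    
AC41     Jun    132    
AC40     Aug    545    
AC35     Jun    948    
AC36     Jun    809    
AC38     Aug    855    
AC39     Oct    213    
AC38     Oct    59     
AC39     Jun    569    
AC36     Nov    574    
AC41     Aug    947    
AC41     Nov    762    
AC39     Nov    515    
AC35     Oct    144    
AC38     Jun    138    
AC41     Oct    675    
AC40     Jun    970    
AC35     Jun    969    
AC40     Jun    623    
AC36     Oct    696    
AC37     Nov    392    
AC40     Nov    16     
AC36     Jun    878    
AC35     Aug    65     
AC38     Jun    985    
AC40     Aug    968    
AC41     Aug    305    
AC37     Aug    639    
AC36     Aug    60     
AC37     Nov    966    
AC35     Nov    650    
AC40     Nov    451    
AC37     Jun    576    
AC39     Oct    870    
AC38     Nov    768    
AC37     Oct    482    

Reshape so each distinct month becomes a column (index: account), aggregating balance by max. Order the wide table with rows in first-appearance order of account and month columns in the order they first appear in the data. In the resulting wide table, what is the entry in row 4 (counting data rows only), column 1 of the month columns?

969

With rows in first-appearance order of account, row 4 is account=AC35. month columns in first-appearance order: Jun, Nov, Aug, Oct; column 1 is Jun.
Long rows with account=AC35, month=Jun: max(948, 969) = 969.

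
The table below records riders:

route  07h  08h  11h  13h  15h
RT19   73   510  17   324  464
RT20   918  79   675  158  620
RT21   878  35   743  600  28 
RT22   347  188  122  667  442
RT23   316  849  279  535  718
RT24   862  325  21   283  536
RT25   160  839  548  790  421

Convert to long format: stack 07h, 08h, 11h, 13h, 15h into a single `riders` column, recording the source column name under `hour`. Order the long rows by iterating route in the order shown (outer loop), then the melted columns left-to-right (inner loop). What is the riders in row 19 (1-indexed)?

35 rows total (7 × 5). Row 19: index ⌊(19-1)/5⌋ = 3 into route → RT22; (19-1) mod 5 = 3 into the melted columns → 13h.
So row 19 is (RT22, 13h, 667); riders = 667.

667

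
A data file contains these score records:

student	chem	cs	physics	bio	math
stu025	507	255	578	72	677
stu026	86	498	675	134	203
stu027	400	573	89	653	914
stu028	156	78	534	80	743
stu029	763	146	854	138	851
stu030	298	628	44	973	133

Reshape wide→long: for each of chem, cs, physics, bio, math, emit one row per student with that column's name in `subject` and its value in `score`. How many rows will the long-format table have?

30

6 student values × 5 melted columns = 30 rows.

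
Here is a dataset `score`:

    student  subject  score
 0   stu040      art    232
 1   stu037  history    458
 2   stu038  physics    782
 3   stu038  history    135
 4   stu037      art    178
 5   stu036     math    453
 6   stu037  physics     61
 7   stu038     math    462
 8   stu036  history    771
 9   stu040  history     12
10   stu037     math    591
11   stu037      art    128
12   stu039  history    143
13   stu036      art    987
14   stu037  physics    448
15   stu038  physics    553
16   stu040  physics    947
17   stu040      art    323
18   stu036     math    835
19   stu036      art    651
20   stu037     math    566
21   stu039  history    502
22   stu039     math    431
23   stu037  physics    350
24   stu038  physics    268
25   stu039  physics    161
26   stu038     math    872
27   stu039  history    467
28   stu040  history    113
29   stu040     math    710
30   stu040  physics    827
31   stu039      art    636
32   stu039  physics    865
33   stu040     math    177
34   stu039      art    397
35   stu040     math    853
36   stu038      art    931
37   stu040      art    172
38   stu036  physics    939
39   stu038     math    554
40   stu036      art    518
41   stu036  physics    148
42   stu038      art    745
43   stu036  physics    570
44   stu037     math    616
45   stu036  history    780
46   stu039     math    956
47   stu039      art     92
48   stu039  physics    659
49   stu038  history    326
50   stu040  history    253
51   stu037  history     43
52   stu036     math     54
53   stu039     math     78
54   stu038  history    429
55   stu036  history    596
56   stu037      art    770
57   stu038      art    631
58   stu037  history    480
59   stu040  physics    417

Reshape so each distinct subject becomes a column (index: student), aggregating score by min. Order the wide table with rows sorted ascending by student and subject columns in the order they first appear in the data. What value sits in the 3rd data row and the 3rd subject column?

268

With rows sorted ascending by student, row 3 is student=stu038. subject columns in first-appearance order: art, history, physics, math; column 3 is physics.
Long rows with student=stu038, subject=physics: min(782, 553, 268) = 268.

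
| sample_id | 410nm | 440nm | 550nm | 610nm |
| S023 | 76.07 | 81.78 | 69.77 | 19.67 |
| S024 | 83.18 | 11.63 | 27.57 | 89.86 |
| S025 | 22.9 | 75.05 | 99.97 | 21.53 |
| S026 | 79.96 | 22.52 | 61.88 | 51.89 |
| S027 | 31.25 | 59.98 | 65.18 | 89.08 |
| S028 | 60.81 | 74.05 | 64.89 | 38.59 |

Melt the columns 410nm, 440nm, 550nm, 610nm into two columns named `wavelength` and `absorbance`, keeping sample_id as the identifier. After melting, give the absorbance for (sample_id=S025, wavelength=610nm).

21.53

Unpivoting turns each (sample_id, wide-column) pair into one long row.
The wide cell at row S025, column 610nm holds 21.53, so the long row (S025, 610nm) has absorbance=21.53.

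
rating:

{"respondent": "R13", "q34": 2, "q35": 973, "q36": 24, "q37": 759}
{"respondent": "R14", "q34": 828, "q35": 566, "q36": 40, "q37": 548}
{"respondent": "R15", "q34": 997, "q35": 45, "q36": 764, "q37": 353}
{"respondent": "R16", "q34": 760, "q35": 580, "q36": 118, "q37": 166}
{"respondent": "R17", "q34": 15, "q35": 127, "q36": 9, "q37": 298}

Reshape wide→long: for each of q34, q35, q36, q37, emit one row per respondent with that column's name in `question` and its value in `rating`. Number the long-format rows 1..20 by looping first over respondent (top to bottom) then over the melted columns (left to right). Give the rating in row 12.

353

20 rows total (5 × 4). Row 12: index ⌊(12-1)/4⌋ = 2 into respondent → R15; (12-1) mod 4 = 3 into the melted columns → q37.
So row 12 is (R15, q37, 353); rating = 353.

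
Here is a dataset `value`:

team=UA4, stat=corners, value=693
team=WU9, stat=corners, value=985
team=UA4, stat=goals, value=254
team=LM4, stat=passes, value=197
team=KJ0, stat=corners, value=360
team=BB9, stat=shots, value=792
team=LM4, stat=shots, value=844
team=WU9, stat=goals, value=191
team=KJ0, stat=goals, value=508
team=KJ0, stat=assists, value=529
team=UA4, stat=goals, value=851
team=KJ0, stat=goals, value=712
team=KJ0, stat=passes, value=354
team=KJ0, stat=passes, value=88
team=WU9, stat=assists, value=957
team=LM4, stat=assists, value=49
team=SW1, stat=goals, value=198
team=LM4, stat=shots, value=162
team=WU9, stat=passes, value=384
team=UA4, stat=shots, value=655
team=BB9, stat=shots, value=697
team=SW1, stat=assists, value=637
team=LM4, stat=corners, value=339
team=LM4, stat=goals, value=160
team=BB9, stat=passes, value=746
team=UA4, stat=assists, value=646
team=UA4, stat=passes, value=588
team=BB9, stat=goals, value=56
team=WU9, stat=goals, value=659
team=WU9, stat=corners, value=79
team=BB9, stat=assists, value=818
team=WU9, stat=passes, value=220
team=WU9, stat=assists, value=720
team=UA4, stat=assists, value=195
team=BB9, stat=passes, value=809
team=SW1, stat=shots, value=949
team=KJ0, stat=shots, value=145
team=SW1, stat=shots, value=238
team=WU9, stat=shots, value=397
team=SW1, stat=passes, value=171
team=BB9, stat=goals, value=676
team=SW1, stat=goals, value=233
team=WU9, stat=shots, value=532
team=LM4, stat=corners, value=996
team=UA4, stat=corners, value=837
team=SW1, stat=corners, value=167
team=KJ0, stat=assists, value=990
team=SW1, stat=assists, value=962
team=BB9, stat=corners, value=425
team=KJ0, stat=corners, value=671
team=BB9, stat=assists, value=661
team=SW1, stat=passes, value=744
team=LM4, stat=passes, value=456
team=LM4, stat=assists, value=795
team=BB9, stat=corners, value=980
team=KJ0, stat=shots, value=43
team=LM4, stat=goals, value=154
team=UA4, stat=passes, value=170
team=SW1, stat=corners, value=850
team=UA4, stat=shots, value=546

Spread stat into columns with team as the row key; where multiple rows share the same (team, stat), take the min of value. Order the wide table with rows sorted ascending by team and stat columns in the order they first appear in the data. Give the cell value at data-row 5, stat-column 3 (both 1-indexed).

170

With rows sorted ascending by team, row 5 is team=UA4. stat columns in first-appearance order: corners, goals, passes, shots, assists; column 3 is passes.
Long rows with team=UA4, stat=passes: min(588, 170) = 170.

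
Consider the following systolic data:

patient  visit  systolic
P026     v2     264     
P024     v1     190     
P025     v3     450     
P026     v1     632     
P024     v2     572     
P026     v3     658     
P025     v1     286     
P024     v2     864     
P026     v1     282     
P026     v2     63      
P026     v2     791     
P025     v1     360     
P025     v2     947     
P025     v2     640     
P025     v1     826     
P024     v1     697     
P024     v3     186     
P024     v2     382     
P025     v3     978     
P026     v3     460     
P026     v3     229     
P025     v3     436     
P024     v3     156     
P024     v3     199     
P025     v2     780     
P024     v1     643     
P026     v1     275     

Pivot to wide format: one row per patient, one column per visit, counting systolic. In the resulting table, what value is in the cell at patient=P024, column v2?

3

Rows with patient=P024 and visit=v2: systolic values are 572, 864, 382.
3 rows match — count = 3.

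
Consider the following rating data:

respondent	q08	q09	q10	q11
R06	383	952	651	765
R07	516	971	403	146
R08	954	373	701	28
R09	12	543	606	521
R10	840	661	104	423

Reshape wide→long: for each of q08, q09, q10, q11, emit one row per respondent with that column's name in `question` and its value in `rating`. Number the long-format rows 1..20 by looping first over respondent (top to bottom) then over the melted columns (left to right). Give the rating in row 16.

521

20 rows total (5 × 4). Row 16: index ⌊(16-1)/4⌋ = 3 into respondent → R09; (16-1) mod 4 = 3 into the melted columns → q11.
So row 16 is (R09, q11, 521); rating = 521.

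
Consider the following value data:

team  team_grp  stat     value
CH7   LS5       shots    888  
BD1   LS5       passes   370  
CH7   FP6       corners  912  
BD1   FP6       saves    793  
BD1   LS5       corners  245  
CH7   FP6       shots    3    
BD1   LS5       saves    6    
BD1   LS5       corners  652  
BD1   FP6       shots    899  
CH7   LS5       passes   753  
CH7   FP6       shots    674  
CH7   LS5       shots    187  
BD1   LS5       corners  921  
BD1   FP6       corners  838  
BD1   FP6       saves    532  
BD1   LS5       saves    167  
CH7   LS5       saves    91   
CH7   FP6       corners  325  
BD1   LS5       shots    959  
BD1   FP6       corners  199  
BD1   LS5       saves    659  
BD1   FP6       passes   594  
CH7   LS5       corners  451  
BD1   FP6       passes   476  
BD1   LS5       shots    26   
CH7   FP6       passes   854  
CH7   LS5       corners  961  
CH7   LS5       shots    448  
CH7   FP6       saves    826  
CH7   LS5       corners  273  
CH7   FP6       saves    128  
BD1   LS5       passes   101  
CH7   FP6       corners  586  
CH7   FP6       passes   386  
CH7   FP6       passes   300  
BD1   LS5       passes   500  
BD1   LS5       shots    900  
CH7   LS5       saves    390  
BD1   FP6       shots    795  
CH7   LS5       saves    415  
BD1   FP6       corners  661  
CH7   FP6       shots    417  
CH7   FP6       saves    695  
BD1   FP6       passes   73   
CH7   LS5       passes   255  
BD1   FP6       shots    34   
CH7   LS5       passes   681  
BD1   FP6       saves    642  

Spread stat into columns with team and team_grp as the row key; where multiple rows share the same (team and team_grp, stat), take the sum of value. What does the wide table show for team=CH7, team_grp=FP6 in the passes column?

Rows with team=CH7, team_grp=FP6 and stat=passes: value values are 854, 386, 300.
854 + 386 + 300 = 1540.

1540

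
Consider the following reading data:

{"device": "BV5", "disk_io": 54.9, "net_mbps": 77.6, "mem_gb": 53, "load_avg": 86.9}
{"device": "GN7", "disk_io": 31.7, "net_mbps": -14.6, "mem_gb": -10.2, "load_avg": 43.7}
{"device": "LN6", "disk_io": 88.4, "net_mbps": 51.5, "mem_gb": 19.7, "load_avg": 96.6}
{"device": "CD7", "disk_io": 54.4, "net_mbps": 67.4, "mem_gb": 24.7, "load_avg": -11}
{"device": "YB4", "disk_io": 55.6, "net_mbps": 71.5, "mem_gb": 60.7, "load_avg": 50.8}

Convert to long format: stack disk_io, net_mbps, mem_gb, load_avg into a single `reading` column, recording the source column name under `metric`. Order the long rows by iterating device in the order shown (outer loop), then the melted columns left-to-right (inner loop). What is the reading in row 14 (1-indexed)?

67.4

20 rows total (5 × 4). Row 14: index ⌊(14-1)/4⌋ = 3 into device → CD7; (14-1) mod 4 = 1 into the melted columns → net_mbps.
So row 14 is (CD7, net_mbps, 67.4); reading = 67.4.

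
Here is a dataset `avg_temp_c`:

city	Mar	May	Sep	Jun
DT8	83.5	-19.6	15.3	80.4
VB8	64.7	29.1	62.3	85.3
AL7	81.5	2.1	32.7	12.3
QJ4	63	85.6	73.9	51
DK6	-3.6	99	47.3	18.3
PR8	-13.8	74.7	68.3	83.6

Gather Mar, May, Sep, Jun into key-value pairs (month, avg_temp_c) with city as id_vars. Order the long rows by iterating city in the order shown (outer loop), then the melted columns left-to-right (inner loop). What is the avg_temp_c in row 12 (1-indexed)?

12.3

24 rows total (6 × 4). Row 12: index ⌊(12-1)/4⌋ = 2 into city → AL7; (12-1) mod 4 = 3 into the melted columns → Jun.
So row 12 is (AL7, Jun, 12.3); avg_temp_c = 12.3.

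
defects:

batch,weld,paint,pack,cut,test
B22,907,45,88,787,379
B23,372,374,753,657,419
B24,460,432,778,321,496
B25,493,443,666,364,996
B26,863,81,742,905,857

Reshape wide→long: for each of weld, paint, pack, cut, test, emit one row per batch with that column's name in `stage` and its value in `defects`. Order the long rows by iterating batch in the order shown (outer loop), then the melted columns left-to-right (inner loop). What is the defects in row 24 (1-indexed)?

25 rows total (5 × 5). Row 24: index ⌊(24-1)/5⌋ = 4 into batch → B26; (24-1) mod 5 = 3 into the melted columns → cut.
So row 24 is (B26, cut, 905); defects = 905.

905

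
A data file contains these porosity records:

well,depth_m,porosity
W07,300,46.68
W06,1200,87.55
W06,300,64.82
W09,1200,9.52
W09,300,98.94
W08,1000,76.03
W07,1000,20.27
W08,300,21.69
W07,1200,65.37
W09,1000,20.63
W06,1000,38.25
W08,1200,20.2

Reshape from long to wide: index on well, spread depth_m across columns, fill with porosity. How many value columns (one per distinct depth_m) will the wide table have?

3 distinct depth_m values: 300, 1000, 1200.

3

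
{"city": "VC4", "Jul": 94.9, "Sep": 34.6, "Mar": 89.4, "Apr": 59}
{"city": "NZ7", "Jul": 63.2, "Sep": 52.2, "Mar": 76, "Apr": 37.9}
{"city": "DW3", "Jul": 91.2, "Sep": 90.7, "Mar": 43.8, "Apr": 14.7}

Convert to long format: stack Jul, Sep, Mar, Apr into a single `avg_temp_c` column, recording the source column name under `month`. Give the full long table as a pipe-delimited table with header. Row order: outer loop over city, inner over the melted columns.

| city | month | avg_temp_c |
| VC4 | Jul | 94.9 |
| VC4 | Sep | 34.6 |
| VC4 | Mar | 89.4 |
| VC4 | Apr | 59 |
| NZ7 | Jul | 63.2 |
| NZ7 | Sep | 52.2 |
| NZ7 | Mar | 76 |
| NZ7 | Apr | 37.9 |
| DW3 | Jul | 91.2 |
| DW3 | Sep | 90.7 |
| DW3 | Mar | 43.8 |
| DW3 | Apr | 14.7 |

Each (city, column) pair becomes one row: 3 × 4 = 12 rows.
For example, (VC4, Jul) → avg_temp_c=94.9.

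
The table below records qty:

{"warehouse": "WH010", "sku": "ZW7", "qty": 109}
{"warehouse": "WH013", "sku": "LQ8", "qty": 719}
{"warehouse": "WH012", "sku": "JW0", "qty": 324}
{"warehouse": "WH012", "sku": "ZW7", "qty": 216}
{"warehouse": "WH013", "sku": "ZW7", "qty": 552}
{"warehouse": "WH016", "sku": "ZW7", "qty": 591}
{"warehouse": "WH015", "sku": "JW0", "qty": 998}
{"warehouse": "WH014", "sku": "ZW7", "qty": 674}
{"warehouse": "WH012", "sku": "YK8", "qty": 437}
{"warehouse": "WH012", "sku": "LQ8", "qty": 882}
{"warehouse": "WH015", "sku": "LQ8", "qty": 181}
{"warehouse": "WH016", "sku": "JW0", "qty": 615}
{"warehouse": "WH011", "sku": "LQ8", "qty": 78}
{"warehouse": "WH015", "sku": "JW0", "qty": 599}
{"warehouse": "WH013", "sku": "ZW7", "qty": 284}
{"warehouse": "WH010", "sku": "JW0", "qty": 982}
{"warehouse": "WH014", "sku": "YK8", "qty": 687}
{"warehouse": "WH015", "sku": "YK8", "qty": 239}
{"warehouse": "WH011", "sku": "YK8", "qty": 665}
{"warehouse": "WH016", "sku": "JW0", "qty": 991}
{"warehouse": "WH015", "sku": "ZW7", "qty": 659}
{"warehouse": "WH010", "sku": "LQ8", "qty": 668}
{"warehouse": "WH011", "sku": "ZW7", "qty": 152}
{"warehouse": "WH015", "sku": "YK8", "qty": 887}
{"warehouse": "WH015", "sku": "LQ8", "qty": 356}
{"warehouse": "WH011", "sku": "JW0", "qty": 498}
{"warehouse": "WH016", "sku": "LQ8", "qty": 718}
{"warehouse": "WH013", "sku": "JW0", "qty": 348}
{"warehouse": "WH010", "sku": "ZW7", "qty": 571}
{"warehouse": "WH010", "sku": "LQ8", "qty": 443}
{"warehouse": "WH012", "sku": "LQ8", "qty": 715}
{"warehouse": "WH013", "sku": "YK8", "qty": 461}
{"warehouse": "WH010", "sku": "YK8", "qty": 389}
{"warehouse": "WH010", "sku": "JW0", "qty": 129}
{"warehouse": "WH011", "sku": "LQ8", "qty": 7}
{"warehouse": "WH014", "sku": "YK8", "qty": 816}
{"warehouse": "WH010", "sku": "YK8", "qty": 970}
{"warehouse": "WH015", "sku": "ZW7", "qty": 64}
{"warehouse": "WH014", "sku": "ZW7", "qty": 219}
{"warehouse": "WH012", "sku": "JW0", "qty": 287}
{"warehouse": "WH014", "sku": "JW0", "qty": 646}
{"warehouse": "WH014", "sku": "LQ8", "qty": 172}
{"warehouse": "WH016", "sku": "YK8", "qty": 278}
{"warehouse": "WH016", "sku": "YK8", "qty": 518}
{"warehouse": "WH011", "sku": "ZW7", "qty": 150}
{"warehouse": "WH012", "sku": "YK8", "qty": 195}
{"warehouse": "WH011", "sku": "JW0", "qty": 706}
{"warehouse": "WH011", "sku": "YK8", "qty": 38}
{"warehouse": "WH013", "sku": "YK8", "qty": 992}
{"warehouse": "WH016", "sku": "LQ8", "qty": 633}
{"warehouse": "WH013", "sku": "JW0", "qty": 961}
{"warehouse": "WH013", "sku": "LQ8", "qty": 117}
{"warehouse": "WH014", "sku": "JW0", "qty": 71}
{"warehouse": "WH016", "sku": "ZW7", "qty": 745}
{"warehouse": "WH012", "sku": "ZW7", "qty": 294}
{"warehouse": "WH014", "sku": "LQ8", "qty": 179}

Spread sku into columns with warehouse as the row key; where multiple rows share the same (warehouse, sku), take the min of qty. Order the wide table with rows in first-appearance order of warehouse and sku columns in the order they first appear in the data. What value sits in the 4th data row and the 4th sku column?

With rows in first-appearance order of warehouse, row 4 is warehouse=WH016. sku columns in first-appearance order: ZW7, LQ8, JW0, YK8; column 4 is YK8.
Long rows with warehouse=WH016, sku=YK8: min(278, 518) = 278.

278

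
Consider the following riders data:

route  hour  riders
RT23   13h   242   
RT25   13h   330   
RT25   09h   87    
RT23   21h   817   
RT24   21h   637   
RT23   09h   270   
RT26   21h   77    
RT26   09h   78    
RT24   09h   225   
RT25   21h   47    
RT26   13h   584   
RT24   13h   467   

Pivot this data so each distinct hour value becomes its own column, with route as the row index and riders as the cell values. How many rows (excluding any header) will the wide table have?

4

4 distinct route values → 4 rows.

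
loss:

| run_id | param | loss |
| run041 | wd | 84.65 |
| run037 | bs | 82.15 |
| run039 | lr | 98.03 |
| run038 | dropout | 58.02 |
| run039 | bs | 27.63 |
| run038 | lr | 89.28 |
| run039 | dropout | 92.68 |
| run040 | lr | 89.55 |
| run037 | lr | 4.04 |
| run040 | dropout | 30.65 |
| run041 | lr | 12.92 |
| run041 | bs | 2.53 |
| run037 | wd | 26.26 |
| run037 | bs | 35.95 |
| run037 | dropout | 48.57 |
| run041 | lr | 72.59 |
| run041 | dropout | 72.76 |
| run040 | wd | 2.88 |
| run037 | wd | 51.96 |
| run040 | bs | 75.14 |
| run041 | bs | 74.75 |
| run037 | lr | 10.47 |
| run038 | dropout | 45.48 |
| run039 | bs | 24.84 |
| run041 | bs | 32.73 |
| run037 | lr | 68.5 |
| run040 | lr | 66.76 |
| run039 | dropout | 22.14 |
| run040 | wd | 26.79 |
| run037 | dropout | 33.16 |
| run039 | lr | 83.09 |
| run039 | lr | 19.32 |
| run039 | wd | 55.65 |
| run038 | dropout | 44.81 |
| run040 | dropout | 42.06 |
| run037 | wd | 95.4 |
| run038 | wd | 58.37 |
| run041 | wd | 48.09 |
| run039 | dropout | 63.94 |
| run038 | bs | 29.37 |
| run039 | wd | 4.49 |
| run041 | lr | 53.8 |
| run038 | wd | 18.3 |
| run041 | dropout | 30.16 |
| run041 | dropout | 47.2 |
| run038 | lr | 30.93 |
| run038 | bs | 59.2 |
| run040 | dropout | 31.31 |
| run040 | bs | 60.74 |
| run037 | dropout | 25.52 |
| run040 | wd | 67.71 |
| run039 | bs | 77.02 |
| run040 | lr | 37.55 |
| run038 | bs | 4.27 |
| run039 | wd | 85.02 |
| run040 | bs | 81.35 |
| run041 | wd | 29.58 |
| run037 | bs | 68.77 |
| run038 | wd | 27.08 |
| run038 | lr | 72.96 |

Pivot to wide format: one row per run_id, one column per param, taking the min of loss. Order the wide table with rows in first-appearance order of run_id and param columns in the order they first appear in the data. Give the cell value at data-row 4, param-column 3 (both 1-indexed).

30.93

With rows in first-appearance order of run_id, row 4 is run_id=run038. param columns in first-appearance order: wd, bs, lr, dropout; column 3 is lr.
Long rows with run_id=run038, param=lr: min(89.28, 30.93, 72.96) = 30.93.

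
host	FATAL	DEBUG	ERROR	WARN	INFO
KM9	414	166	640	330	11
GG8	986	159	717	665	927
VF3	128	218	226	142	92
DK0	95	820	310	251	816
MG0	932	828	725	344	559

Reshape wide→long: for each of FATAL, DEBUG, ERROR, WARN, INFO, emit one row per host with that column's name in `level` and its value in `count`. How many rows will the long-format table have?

5 host values × 5 melted columns = 25 rows.

25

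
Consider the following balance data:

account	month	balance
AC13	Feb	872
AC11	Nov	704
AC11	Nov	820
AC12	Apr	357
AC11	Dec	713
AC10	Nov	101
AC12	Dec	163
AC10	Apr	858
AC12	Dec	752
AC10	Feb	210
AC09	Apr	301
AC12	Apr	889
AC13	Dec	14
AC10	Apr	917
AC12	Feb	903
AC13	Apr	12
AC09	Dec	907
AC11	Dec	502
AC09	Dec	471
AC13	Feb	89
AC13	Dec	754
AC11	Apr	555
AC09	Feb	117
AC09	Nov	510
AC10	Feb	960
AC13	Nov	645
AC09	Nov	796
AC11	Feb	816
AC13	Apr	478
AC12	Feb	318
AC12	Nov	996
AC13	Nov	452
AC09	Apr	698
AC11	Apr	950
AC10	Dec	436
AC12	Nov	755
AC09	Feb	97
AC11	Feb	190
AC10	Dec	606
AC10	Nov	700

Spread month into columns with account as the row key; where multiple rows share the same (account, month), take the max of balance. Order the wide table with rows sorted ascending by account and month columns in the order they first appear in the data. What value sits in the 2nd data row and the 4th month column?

With rows sorted ascending by account, row 2 is account=AC10. month columns in first-appearance order: Feb, Nov, Apr, Dec; column 4 is Dec.
Long rows with account=AC10, month=Dec: max(436, 606) = 606.

606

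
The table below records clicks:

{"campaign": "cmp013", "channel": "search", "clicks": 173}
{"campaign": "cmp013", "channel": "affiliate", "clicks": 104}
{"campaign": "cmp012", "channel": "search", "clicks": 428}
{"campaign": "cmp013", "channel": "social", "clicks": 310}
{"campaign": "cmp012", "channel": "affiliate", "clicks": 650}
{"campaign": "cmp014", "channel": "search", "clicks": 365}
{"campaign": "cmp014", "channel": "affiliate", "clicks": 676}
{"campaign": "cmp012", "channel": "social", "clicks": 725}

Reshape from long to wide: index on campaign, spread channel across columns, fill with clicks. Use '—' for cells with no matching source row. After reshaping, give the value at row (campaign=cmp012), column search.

The long row with campaign=cmp012, channel=search has clicks=428.

428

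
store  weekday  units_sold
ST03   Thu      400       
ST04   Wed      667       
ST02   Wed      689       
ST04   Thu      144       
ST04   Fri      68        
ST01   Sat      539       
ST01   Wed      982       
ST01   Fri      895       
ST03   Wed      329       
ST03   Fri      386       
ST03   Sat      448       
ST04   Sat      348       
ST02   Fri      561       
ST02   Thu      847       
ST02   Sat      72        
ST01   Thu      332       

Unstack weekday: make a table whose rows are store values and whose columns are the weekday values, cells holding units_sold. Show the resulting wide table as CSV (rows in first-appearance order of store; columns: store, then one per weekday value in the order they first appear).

store,Thu,Wed,Fri,Sat
ST03,400,329,386,448
ST04,144,667,68,348
ST02,847,689,561,72
ST01,332,982,895,539

Columns: store plus the 4 distinct weekday values (Thu, Wed, Fri, Sat).
For example, row ST03 column Thu takes units_sold=400 from the long row (ST03, Thu).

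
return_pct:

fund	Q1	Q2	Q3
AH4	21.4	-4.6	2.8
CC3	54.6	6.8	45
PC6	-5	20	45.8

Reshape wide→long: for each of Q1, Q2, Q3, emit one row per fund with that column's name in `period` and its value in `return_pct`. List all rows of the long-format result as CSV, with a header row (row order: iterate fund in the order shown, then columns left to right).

fund,period,return_pct
AH4,Q1,21.4
AH4,Q2,-4.6
AH4,Q3,2.8
CC3,Q1,54.6
CC3,Q2,6.8
CC3,Q3,45
PC6,Q1,-5
PC6,Q2,20
PC6,Q3,45.8

Each (fund, column) pair becomes one row: 3 × 3 = 9 rows.
For example, (AH4, Q1) → return_pct=21.4.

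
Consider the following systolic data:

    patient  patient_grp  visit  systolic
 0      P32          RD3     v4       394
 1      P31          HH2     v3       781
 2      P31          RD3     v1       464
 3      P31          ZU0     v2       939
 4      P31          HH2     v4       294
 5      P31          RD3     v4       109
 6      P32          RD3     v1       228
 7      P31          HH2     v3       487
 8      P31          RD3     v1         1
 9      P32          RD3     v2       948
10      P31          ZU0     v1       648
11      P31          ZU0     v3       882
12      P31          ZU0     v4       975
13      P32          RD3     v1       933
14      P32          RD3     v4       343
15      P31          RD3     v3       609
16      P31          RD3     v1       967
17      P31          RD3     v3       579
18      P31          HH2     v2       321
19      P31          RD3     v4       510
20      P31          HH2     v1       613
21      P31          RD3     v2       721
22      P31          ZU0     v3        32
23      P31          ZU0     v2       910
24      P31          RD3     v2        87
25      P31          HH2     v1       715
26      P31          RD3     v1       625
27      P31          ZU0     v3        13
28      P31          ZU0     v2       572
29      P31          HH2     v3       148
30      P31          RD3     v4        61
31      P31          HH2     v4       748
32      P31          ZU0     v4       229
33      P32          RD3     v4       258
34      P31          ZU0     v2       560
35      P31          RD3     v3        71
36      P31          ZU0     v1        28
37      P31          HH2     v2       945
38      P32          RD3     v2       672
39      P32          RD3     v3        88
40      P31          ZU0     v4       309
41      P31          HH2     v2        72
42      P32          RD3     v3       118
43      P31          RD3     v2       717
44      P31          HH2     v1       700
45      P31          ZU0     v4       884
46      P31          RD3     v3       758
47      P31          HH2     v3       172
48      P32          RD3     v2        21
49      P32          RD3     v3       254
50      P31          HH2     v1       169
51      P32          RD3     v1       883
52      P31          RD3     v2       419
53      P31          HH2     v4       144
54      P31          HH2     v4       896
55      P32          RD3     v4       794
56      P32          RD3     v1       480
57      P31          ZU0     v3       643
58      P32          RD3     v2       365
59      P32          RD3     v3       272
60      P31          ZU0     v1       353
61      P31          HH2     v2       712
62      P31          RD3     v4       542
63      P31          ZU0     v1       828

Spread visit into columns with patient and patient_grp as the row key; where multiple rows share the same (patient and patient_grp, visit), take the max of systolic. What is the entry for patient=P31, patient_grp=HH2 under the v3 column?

781

Rows with patient=P31, patient_grp=HH2 and visit=v3: systolic values are 781, 487, 148, 172.
max(781, 487, 148, 172) = 781.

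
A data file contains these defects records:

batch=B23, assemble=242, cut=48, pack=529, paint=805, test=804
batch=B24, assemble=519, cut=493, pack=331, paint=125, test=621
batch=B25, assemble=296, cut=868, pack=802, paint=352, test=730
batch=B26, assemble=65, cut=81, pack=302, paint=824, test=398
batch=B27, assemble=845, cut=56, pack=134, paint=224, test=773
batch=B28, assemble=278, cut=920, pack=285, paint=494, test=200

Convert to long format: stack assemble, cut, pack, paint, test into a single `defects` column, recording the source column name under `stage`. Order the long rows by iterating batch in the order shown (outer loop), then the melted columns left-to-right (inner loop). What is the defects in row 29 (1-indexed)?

494

30 rows total (6 × 5). Row 29: index ⌊(29-1)/5⌋ = 5 into batch → B28; (29-1) mod 5 = 3 into the melted columns → paint.
So row 29 is (B28, paint, 494); defects = 494.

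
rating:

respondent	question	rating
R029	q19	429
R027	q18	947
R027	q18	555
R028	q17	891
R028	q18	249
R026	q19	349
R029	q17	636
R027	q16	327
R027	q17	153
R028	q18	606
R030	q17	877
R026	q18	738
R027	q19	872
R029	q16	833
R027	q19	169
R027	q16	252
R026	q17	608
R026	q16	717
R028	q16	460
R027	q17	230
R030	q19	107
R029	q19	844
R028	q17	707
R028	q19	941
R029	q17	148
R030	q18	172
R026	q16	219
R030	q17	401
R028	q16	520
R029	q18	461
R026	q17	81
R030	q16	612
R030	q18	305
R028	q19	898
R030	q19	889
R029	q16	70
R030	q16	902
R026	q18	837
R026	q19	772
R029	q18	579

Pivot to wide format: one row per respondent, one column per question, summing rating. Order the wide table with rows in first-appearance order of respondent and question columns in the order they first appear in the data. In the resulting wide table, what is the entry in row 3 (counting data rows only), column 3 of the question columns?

With rows in first-appearance order of respondent, row 3 is respondent=R028. question columns in first-appearance order: q19, q18, q17, q16; column 3 is q17.
Long rows with respondent=R028, question=q17: 891 + 707 = 1598.

1598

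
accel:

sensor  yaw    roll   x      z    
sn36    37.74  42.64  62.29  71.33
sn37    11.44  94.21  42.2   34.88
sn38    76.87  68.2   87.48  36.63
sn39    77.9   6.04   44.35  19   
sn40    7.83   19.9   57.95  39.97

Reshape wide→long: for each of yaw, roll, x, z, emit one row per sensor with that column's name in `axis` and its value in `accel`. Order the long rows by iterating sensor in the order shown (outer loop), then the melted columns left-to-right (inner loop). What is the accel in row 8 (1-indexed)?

34.88

20 rows total (5 × 4). Row 8: index ⌊(8-1)/4⌋ = 1 into sensor → sn37; (8-1) mod 4 = 3 into the melted columns → z.
So row 8 is (sn37, z, 34.88); accel = 34.88.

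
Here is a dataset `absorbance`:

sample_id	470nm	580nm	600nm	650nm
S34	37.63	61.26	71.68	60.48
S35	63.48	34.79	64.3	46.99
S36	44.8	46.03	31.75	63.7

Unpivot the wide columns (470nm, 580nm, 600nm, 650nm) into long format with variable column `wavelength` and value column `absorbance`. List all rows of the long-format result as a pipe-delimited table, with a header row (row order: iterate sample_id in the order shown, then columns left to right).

Each (sample_id, column) pair becomes one row: 3 × 4 = 12 rows.
For example, (S34, 470nm) → absorbance=37.63.

| sample_id | wavelength | absorbance |
| S34 | 470nm | 37.63 |
| S34 | 580nm | 61.26 |
| S34 | 600nm | 71.68 |
| S34 | 650nm | 60.48 |
| S35 | 470nm | 63.48 |
| S35 | 580nm | 34.79 |
| S35 | 600nm | 64.3 |
| S35 | 650nm | 46.99 |
| S36 | 470nm | 44.8 |
| S36 | 580nm | 46.03 |
| S36 | 600nm | 31.75 |
| S36 | 650nm | 63.7 |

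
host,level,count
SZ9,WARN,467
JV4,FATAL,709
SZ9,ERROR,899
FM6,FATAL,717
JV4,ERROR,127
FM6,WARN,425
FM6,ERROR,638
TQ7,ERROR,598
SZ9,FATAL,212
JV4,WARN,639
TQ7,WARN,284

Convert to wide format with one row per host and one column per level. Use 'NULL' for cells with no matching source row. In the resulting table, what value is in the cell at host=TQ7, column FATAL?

No long-format row has host=TQ7 and level=FATAL, so the cell is NULL.

NULL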